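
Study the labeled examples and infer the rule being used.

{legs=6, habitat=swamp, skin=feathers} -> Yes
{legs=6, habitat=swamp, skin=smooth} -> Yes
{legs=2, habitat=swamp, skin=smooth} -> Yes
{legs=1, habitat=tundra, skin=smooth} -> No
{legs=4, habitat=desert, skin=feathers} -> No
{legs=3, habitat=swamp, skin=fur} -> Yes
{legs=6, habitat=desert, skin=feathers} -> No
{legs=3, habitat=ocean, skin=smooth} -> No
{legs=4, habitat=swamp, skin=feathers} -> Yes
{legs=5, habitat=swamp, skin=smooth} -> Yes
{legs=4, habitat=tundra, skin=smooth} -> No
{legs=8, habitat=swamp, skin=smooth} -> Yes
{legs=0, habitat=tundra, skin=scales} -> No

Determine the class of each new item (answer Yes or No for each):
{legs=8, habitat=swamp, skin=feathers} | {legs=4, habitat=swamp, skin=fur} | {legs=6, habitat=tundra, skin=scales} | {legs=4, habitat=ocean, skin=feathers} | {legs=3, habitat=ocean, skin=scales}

The simplest hypothesis consistent with all the labels is: habitat is swamp.
{legs=8, habitat=swamp, skin=feathers}: Yes (habitat is swamp). {legs=4, habitat=swamp, skin=fur}: Yes (habitat is swamp). {legs=6, habitat=tundra, skin=scales}: No (habitat is tundra). {legs=4, habitat=ocean, skin=feathers}: No (habitat is ocean). {legs=3, habitat=ocean, skin=scales}: No (habitat is ocean).

Yes, Yes, No, No, No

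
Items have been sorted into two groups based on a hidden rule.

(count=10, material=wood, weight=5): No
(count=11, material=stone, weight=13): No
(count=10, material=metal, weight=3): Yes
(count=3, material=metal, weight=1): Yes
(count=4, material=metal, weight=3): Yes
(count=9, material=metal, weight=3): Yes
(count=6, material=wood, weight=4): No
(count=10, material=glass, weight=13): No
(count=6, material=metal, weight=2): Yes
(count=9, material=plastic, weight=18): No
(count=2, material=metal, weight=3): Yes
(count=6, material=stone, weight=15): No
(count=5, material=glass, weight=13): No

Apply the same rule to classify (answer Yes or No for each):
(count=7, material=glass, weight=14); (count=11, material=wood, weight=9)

No, No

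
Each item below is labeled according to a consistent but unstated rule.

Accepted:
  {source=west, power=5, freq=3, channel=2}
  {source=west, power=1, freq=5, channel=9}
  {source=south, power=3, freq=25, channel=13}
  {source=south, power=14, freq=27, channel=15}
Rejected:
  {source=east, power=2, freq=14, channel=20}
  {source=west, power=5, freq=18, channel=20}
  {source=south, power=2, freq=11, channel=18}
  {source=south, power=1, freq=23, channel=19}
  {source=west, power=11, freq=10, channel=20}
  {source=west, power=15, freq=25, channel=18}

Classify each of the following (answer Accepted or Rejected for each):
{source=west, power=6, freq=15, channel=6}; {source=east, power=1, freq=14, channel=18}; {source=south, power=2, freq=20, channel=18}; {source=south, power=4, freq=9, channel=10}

Accepted, Rejected, Rejected, Accepted

The simplest hypothesis consistent with all the labels is: channel ≤ 15.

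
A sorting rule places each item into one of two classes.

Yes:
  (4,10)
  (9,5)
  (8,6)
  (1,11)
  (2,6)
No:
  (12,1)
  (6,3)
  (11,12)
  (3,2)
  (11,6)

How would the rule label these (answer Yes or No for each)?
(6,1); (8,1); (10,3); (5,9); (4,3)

No, No, No, Yes, No

'Yes' ⟺ sum is even.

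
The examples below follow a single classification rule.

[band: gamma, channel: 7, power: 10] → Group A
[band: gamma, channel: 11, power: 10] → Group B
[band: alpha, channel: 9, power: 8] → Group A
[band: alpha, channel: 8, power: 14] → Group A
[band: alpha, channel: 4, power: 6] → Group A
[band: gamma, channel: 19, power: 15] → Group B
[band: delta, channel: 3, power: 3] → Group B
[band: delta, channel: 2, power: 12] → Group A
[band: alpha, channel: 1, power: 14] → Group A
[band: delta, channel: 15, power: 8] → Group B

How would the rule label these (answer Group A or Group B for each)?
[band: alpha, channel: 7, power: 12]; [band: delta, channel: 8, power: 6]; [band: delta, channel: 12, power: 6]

Group A, Group A, Group B

The common property of the 'Group A' items is: power ≥ 6 AND channel ≤ 9. No 'Group B' item has it.
[band: alpha, channel: 7, power: 12] — power = 12, channel = 7, hence Group A. [band: delta, channel: 8, power: 6] — power = 6, channel = 8, hence Group A. [band: delta, channel: 12, power: 6] — power = 6, channel = 12, hence Group B.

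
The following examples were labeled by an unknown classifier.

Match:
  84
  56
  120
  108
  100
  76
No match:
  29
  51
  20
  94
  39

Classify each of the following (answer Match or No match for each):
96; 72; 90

Match, Match, No match

A rule that fits every label: multiple of 4 AND at least 29 — true of each 'Match' example, false of each 'No match' one.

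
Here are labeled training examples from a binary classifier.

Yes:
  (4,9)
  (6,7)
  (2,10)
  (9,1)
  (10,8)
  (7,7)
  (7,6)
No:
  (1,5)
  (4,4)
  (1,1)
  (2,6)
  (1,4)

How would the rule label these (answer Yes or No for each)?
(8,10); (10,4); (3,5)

Yes, Yes, No

The common property of the 'Yes' items is: sum ≥ 10. No 'No' item has it.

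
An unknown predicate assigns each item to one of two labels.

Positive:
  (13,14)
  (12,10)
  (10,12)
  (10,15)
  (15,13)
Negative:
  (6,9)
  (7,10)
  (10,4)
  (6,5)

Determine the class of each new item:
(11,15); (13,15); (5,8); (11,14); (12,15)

Positive, Positive, Negative, Positive, Positive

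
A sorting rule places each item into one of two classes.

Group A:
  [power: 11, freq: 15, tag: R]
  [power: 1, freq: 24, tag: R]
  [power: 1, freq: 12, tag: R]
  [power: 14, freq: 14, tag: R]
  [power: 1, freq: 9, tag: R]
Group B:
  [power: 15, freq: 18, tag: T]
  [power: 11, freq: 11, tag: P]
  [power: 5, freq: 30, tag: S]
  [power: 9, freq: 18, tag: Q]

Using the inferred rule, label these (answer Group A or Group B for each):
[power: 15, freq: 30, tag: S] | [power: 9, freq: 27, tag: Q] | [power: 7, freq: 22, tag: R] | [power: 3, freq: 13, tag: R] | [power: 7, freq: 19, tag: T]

The distinguishing property — tag is R — holds for all the 'Group A' cases and none of the 'Group B' cases.
[power: 15, freq: 30, tag: S] — tag is S, hence Group B. [power: 9, freq: 27, tag: Q] — tag is Q, hence Group B. [power: 7, freq: 22, tag: R] — tag is R, hence Group A. [power: 3, freq: 13, tag: R] — tag is R, hence Group A. [power: 7, freq: 19, tag: T] — tag is T, hence Group B.

Group B, Group B, Group A, Group A, Group B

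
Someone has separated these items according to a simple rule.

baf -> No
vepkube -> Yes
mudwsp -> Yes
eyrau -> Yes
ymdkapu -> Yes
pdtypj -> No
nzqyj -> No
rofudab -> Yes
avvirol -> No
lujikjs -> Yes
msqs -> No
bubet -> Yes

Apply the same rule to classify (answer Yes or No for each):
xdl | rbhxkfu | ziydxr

No, Yes, No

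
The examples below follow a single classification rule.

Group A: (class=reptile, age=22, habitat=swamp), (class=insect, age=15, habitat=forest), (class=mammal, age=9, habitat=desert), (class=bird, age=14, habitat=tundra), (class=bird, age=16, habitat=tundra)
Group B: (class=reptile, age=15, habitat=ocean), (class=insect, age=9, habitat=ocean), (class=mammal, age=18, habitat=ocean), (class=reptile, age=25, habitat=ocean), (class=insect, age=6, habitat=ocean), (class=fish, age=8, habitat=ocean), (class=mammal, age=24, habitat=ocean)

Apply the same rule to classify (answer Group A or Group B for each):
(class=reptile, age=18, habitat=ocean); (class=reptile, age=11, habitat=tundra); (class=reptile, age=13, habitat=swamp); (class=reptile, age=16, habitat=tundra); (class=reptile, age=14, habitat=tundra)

Group B, Group A, Group A, Group A, Group A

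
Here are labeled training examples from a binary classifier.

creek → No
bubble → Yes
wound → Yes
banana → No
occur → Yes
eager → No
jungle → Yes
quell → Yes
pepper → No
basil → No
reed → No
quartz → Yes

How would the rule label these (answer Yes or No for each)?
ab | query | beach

No, Yes, No

The rule appears to be: contains 'u'.
ab: no 'u' — fails the rule, so No.
query: has 'u' — passes, so Yes.
beach: no 'u' — fails the rule, so No.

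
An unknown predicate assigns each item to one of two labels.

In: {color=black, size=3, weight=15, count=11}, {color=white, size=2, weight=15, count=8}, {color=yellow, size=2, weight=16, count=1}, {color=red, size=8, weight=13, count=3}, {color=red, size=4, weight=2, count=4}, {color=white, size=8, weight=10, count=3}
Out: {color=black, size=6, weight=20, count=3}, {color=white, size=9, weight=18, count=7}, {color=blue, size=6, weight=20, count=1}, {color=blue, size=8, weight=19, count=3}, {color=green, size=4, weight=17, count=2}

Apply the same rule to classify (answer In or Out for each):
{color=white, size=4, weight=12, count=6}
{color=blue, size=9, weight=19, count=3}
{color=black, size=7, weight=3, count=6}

In, Out, In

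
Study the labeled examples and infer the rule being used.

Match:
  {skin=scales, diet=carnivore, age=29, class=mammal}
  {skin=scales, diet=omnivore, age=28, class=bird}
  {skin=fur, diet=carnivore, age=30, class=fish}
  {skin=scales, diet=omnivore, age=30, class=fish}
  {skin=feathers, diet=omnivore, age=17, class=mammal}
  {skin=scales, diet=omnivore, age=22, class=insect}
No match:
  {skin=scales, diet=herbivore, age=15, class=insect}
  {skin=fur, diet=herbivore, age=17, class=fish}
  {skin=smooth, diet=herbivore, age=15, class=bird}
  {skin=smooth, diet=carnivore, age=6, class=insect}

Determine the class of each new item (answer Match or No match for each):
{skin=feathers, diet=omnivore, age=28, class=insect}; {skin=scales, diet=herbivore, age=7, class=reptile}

Match, No match

The rule appears to be: class is mammal OR age ≥ 22.
{skin=feathers, diet=omnivore, age=28, class=insect} → class is insect, age = 28 → Match. {skin=scales, diet=herbivore, age=7, class=reptile} → class is reptile, age = 7 → No match.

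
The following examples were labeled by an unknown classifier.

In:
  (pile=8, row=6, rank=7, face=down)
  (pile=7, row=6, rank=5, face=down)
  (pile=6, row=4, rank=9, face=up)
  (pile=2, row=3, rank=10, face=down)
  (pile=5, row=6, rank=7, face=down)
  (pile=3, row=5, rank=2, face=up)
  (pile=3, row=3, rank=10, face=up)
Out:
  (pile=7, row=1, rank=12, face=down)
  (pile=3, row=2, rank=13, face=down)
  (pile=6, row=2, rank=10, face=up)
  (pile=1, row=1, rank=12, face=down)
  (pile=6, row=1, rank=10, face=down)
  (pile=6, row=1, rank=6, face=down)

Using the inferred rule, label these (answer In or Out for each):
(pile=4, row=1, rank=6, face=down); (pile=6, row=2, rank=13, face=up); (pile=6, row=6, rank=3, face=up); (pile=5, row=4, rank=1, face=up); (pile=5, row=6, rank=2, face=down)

Out, Out, In, In, In

All 'In' examples share one property — row ≥ 3 — and every 'Out' example lacks it.
(pile=4, row=1, rank=6, face=down): row = 1 — does not fit, so Out. (pile=6, row=2, rank=13, face=up): row = 2 — does not fit, so Out. (pile=6, row=6, rank=3, face=up): row = 6 — has this property, so In. (pile=5, row=4, rank=1, face=up): row = 4 — has this property, so In. (pile=5, row=6, rank=2, face=down): row = 6 — has this property, so In.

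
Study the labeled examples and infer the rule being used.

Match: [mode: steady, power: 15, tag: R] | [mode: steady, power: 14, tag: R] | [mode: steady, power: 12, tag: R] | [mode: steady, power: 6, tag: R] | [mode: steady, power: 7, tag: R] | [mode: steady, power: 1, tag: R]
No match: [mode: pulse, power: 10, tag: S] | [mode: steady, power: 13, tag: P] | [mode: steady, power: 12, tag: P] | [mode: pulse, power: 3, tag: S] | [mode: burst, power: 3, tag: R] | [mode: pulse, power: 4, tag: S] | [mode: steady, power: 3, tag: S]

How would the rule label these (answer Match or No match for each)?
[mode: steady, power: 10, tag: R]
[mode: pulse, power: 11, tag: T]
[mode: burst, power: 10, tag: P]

Match, No match, No match

One predicate separates the groups cleanly: tag is R AND mode is steady.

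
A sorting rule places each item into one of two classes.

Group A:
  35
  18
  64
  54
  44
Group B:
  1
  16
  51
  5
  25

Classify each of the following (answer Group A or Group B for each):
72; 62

Rule: digit sum ≥ 8. This holds for each 'Group A' example and fails for each 'Group B' one.
72 — digit sum 7+2 = 9, hence Group A.
62 — digit sum 6+2 = 8, hence Group A.

Group A, Group A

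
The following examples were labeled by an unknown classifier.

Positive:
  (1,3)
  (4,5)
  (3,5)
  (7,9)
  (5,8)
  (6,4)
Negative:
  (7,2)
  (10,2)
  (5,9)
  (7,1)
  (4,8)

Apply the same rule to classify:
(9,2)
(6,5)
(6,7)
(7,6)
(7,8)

Negative, Positive, Positive, Positive, Positive

'Positive' ⟺ |first − second| ≤ 3.
(9,2): |9−2| = 7, does not fit → Negative.
(6,5): |6−5| = 1, fits → Positive.
(6,7): |6−7| = 1, fits → Positive.
(7,6): |7−6| = 1, fits → Positive.
(7,8): |7−8| = 1, fits → Positive.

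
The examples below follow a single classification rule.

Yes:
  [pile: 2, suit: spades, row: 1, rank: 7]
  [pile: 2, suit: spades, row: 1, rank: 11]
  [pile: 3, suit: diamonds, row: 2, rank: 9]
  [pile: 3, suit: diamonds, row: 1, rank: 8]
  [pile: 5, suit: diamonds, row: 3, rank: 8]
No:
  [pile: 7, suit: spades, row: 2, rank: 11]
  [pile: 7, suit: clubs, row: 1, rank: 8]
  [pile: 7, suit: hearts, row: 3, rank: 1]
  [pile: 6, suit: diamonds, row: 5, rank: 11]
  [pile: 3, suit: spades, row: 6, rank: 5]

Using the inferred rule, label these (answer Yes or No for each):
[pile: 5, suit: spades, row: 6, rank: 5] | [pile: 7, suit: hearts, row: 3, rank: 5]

A rule that fits every label: row ≤ 3 AND pile ≤ 5 — true of each 'Yes' example, false of each 'No' one.
No: [pile: 5, suit: spades, row: 6, rank: 5], since row = 6, pile = 5.
No: [pile: 7, suit: hearts, row: 3, rank: 5], since row = 3, pile = 7.

No, No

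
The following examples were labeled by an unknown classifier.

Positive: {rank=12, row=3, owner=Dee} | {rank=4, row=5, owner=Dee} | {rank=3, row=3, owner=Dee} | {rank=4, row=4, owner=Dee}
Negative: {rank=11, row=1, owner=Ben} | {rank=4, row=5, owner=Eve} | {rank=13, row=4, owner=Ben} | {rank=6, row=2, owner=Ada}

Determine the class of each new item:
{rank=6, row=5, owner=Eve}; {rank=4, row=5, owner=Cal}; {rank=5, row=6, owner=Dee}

Negative, Negative, Positive

The simplest hypothesis consistent with all the labels is: owner is Dee.
{rank=6, row=5, owner=Eve} — owner is Eve, hence Negative. {rank=4, row=5, owner=Cal} — owner is Cal, hence Negative. {rank=5, row=6, owner=Dee} — owner is Dee, hence Positive.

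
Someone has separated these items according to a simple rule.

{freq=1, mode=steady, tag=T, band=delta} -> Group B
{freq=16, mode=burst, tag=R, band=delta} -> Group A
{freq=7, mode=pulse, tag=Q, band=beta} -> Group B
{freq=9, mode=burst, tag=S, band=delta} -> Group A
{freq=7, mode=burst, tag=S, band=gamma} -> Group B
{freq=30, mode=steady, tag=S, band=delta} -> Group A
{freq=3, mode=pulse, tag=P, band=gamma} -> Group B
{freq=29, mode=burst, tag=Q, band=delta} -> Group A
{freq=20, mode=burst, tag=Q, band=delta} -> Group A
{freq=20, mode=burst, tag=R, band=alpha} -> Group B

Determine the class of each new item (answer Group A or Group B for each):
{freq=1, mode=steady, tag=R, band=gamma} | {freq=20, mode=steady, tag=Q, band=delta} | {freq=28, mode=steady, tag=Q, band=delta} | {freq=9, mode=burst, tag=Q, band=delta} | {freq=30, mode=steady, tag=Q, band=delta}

The common property of the 'Group A' items is: band is delta AND freq ≥ 3. No 'Group B' item has it.
{freq=1, mode=steady, tag=R, band=gamma} — band is gamma, freq = 1, hence Group B. {freq=20, mode=steady, tag=Q, band=delta} — band is delta, freq = 20, hence Group A. {freq=28, mode=steady, tag=Q, band=delta} — band is delta, freq = 28, hence Group A. {freq=9, mode=burst, tag=Q, band=delta} — band is delta, freq = 9, hence Group A. {freq=30, mode=steady, tag=Q, band=delta} — band is delta, freq = 30, hence Group A.

Group B, Group A, Group A, Group A, Group A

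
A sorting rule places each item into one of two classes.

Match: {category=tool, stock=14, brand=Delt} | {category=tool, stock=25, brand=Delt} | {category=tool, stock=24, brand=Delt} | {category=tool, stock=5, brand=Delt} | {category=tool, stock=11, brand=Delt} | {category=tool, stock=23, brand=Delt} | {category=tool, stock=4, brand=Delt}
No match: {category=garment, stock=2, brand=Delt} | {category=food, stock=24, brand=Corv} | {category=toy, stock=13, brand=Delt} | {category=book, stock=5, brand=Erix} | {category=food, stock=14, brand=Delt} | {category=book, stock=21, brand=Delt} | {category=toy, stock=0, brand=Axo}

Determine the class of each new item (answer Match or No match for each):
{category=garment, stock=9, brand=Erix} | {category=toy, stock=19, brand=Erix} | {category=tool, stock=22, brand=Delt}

All 'Match' examples share one property — category is tool — and every 'No match' example lacks it.
{category=garment, stock=9, brand=Erix}: No match (category is garment).
{category=toy, stock=19, brand=Erix}: No match (category is toy).
{category=tool, stock=22, brand=Delt}: Match (category is tool).

No match, No match, Match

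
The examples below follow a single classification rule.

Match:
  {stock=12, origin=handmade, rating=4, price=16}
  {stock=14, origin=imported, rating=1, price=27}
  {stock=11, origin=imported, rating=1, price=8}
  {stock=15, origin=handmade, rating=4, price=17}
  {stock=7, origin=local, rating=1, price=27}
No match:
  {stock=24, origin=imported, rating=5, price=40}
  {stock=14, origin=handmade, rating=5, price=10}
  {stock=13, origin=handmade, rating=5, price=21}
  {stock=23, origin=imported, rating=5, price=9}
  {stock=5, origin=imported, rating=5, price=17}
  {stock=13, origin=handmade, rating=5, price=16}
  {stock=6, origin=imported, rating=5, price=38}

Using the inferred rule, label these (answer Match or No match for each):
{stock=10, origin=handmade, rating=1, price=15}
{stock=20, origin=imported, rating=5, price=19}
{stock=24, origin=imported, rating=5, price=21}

Match, No match, No match

One predicate separates the groups cleanly: rating ≤ 4.
Match: {stock=10, origin=handmade, rating=1, price=15}, since rating = 1.
No match: {stock=20, origin=imported, rating=5, price=19}, since rating = 5.
No match: {stock=24, origin=imported, rating=5, price=21}, since rating = 5.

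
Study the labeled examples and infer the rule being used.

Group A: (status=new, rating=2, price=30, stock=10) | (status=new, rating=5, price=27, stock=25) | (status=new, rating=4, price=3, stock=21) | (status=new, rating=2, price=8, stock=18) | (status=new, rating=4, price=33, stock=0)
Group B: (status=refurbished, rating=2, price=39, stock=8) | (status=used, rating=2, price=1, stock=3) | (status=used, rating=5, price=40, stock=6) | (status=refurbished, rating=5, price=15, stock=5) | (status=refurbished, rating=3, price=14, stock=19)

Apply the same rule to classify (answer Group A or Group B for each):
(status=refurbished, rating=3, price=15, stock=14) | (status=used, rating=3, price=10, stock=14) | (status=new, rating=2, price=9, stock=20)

Group B, Group B, Group A

Checking candidate rules against both groups, what survives is: status is new.
(status=refurbished, rating=3, price=15, stock=14) — status is refurbished, hence Group B. (status=used, rating=3, price=10, stock=14) — status is used, hence Group B. (status=new, rating=2, price=9, stock=20) — status is new, hence Group A.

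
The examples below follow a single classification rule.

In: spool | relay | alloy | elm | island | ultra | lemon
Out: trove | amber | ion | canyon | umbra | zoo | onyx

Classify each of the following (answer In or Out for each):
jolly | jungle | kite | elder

In, In, Out, In

The distinguishing property — contains 'l' — holds for all the 'In' cases and none of the 'Out' cases.
In: jolly, since has 'l'.
In: jungle, since has 'l'.
Out: kite, since no 'l'.
In: elder, since has 'l'.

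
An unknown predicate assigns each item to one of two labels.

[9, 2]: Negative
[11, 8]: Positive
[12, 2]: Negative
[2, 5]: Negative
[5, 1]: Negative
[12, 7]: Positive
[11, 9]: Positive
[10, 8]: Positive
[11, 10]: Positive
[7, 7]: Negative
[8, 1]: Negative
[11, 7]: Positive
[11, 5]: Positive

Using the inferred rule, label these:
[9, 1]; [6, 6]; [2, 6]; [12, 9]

Negative, Negative, Negative, Positive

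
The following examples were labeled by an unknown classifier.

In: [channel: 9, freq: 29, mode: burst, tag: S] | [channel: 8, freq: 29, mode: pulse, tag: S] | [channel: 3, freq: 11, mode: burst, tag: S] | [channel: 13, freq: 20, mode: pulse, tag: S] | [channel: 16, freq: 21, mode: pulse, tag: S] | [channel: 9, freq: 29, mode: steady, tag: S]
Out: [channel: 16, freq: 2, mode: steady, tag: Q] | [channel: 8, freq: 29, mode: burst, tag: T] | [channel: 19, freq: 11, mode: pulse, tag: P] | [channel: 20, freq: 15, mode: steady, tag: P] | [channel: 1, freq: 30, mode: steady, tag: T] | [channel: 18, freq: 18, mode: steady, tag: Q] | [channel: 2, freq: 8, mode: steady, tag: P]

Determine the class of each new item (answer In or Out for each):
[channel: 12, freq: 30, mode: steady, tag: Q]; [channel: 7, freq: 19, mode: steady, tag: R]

Rule: tag is S. This holds for each 'In' example and fails for each 'Out' one.
[channel: 12, freq: 30, mode: steady, tag: Q] — tag is Q, hence Out. [channel: 7, freq: 19, mode: steady, tag: R] — tag is R, hence Out.

Out, Out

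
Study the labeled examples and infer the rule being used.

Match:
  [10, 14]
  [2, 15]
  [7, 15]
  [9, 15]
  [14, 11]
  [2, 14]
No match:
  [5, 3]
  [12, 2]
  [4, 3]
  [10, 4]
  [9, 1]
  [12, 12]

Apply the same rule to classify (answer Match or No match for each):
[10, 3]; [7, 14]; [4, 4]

No match, Match, No match

The common property of the 'Match' items is: max ≥ 14. No 'No match' item has it.
[10, 3]: max 10 — doesn't match, so No match.
[7, 14]: max 14 — qualifies, so Match.
[4, 4]: max 4 — doesn't match, so No match.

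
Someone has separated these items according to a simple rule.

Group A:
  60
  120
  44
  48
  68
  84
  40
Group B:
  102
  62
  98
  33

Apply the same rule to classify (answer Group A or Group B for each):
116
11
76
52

One predicate separates the groups cleanly: multiple of 4.

Group A, Group B, Group A, Group A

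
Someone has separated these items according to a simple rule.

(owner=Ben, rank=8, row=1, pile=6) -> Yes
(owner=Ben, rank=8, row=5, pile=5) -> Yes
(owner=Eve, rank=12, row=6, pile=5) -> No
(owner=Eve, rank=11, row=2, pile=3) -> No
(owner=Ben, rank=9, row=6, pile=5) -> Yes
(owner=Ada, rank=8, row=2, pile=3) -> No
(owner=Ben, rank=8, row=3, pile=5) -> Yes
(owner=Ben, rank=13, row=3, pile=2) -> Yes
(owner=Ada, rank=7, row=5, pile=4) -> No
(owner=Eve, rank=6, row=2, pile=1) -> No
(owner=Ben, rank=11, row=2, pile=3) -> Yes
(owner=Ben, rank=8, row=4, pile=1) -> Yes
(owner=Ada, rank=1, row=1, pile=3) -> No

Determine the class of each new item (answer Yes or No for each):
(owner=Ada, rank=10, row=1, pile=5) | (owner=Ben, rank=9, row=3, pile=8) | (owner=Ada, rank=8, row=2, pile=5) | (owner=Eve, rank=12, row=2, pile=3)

No, Yes, No, No

One predicate separates the groups cleanly: owner is Ben.
(owner=Ada, rank=10, row=1, pile=5): owner is Ada — fails the rule, so No.
(owner=Ben, rank=9, row=3, pile=8): owner is Ben — matches, so Yes.
(owner=Ada, rank=8, row=2, pile=5): owner is Ada — fails the rule, so No.
(owner=Eve, rank=12, row=2, pile=3): owner is Eve — fails the rule, so No.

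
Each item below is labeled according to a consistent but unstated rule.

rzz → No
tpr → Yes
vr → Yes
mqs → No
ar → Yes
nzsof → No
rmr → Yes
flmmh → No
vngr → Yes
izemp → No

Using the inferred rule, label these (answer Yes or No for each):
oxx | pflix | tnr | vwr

Rule: ends with 'r'. This holds for each 'Yes' example and fails for each 'No' one.
oxx: ends with 'x', does not pass → No.
pflix: ends with 'x', does not pass → No.
tnr: ends with 'r', qualifies → Yes.
vwr: ends with 'r', qualifies → Yes.

No, No, Yes, Yes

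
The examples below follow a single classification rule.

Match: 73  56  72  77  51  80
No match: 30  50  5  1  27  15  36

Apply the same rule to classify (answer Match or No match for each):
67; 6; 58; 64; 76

A rule that fits every label: at least 51 — true of each 'Match' example, false of each 'No match' one.

Match, No match, Match, Match, Match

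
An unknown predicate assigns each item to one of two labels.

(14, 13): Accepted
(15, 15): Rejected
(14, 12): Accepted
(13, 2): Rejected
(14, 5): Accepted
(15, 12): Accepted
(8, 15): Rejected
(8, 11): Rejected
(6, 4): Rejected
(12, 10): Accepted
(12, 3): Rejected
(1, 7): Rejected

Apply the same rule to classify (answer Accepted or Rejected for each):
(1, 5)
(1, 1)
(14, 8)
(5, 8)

The rule appears to be: first > second AND sum ≥ 19.
(1, 5) → 1 < 5, 1+5 = 6 → Rejected.
(1, 1) → 1 = 1, 1+1 = 2 → Rejected.
(14, 8) → 14 > 8, 14+8 = 22 → Accepted.
(5, 8) → 5 < 8, 5+8 = 13 → Rejected.

Rejected, Rejected, Accepted, Rejected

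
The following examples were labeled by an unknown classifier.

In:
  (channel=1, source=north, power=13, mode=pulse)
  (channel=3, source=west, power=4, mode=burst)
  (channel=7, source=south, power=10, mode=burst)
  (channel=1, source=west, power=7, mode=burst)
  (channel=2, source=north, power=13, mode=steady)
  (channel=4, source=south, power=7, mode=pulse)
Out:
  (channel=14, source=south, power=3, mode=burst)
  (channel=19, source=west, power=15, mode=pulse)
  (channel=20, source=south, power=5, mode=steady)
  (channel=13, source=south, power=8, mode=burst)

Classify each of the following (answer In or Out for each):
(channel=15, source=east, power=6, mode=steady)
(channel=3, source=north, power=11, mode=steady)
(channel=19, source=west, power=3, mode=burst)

Out, In, Out

Rule: channel ≤ 7. This holds for each 'In' example and fails for each 'Out' one.
(channel=15, source=east, power=6, mode=steady): Out (channel = 15). (channel=3, source=north, power=11, mode=steady): In (channel = 3). (channel=19, source=west, power=3, mode=burst): Out (channel = 19).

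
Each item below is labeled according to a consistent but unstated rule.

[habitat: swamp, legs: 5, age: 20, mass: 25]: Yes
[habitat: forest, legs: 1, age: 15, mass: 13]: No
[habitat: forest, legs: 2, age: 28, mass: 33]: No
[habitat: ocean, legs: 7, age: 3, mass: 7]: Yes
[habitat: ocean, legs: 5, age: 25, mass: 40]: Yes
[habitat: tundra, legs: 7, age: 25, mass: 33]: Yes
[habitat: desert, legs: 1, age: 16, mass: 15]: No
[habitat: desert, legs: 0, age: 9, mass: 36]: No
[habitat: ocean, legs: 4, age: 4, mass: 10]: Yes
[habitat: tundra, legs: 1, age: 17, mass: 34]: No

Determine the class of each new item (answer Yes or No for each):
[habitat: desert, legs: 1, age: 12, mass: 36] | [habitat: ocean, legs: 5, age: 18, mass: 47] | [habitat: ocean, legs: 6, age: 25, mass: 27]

No, Yes, Yes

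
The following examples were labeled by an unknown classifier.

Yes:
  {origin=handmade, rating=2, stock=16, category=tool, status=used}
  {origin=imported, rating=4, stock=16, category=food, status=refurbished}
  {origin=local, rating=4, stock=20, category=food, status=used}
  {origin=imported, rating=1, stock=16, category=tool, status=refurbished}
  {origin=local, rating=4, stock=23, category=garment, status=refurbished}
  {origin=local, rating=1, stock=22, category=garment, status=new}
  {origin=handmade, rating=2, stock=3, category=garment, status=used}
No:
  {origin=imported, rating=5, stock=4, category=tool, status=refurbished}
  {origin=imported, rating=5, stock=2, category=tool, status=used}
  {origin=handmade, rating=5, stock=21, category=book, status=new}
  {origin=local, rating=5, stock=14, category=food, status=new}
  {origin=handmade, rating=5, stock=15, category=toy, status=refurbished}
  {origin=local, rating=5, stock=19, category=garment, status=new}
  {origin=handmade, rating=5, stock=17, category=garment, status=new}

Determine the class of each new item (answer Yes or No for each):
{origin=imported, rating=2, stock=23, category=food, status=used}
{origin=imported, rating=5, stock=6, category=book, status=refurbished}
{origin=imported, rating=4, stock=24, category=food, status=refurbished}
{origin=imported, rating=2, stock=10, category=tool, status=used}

Yes, No, Yes, Yes

The rule appears to be: rating ≤ 4.
{origin=imported, rating=2, stock=23, category=food, status=used}: rating = 2, matches → Yes. {origin=imported, rating=5, stock=6, category=book, status=refurbished}: rating = 5, does not fit → No. {origin=imported, rating=4, stock=24, category=food, status=refurbished}: rating = 4, matches → Yes. {origin=imported, rating=2, stock=10, category=tool, status=used}: rating = 2, matches → Yes.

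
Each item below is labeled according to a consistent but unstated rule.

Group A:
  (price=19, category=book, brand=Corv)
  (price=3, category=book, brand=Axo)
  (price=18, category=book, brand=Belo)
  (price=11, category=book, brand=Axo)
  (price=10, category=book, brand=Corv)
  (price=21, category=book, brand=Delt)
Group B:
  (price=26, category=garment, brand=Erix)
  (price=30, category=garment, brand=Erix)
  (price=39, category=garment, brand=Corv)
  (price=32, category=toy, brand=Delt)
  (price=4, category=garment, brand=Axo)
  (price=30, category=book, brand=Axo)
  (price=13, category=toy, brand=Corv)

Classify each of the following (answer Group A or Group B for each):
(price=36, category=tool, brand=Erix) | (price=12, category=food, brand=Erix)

The common property of the 'Group A' items is: category is book AND price ≤ 21. No 'Group B' item has it.

Group B, Group B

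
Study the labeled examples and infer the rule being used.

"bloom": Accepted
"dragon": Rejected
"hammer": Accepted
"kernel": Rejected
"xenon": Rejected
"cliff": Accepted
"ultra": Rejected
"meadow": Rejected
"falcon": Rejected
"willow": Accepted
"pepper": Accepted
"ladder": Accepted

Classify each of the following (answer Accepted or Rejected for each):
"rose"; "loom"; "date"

Every 'Accepted' example satisfies: has a double letter. None of the 'Rejected' examples do.

Rejected, Accepted, Rejected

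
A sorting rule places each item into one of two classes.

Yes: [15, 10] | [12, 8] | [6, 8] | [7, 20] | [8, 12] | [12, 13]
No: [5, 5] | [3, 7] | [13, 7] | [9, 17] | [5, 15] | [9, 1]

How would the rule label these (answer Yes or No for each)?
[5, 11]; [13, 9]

No, No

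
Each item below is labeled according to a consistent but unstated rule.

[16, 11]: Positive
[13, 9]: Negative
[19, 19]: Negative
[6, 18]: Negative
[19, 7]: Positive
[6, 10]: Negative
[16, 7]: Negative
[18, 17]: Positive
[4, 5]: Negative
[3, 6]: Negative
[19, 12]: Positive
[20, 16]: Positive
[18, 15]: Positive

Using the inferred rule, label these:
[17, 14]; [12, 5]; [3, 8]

Positive, Negative, Negative

The distinguishing property — first > second AND sum ≥ 24 — holds for all the 'Positive' cases and none of the 'Negative' cases.
Positive: [17, 14], since 17 > 14, 17+14 = 31. Negative: [12, 5], since 12 > 5, 12+5 = 17. Negative: [3, 8], since 3 < 8, 3+8 = 11.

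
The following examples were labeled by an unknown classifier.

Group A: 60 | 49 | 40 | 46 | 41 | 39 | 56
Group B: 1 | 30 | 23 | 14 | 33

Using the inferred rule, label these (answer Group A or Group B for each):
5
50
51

Every 'Group A' example satisfies: at least 39. None of the 'Group B' examples do.

Group B, Group A, Group A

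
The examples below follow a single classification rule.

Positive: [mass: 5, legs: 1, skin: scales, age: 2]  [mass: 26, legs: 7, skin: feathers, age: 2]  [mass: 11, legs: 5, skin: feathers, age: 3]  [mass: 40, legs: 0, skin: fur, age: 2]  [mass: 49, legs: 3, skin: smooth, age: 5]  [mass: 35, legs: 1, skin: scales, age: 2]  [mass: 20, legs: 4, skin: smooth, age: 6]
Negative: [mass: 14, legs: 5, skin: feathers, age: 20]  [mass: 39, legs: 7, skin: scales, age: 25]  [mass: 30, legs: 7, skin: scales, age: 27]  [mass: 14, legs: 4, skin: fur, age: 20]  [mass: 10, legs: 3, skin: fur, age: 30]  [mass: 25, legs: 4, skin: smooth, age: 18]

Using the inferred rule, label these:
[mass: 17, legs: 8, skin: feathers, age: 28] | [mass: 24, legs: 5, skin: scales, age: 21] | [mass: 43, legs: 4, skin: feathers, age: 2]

The rule appears to be: age ≤ 6.
[mass: 17, legs: 8, skin: feathers, age: 28]: age = 28 — doesn't qualify, so Negative. [mass: 24, legs: 5, skin: scales, age: 21]: age = 21 — doesn't qualify, so Negative. [mass: 43, legs: 4, skin: feathers, age: 2]: age = 2 — has this property, so Positive.

Negative, Negative, Positive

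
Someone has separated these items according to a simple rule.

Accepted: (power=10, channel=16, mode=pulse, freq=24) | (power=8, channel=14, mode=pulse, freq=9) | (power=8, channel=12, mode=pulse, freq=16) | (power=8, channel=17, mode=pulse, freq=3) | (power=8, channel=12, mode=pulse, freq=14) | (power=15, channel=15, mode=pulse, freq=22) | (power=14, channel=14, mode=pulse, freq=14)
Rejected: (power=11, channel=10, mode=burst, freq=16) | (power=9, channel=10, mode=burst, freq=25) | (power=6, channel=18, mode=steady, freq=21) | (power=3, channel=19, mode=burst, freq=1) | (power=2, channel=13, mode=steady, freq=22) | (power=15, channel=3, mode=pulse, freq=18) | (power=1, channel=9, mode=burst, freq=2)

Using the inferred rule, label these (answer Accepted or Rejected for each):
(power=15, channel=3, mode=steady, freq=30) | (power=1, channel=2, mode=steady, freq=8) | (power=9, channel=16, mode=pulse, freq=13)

Rejected, Rejected, Accepted

Every 'Accepted' example satisfies: mode is pulse AND channel ≥ 9. None of the 'Rejected' examples do.
(power=15, channel=3, mode=steady, freq=30): mode is steady, channel = 3, doesn't match → Rejected. (power=1, channel=2, mode=steady, freq=8): mode is steady, channel = 2, doesn't match → Rejected. (power=9, channel=16, mode=pulse, freq=13): mode is pulse, channel = 16, meets the rule → Accepted.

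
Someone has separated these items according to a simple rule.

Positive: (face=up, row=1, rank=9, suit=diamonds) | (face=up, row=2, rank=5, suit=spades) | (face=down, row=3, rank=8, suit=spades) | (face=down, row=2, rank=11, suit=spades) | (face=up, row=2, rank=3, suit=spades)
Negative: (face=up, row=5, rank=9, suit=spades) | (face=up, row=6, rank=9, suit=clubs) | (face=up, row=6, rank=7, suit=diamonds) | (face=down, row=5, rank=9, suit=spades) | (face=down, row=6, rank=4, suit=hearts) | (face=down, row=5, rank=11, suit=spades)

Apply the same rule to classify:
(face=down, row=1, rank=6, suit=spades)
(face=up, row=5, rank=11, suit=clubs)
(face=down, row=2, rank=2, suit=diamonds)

The pattern is that an item is 'Positive' exactly when: row ≤ 3.
(face=down, row=1, rank=6, suit=spades): row = 1 — passes, so Positive. (face=up, row=5, rank=11, suit=clubs): row = 5 — does not fit, so Negative. (face=down, row=2, rank=2, suit=diamonds): row = 2 — passes, so Positive.

Positive, Negative, Positive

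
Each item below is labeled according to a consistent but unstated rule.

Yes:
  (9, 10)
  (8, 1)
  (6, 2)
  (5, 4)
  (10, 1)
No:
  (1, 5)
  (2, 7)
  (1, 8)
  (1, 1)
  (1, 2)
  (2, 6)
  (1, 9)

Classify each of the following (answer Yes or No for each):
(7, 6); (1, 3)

Yes, No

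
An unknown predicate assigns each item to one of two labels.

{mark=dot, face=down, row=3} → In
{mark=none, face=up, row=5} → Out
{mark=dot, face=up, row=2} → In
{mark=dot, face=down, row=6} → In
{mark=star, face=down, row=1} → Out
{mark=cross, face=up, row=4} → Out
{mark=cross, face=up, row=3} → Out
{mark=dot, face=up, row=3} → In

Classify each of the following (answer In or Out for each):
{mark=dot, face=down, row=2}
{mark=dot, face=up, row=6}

In, In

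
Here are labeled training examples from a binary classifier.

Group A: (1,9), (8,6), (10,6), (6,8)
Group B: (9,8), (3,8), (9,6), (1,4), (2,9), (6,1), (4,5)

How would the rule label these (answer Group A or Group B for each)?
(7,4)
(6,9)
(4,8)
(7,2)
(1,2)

A rule that fits every label: sum is even — true of each 'Group A' example, false of each 'Group B' one.
(7,4): Group B (7+4 = 11). (6,9): Group B (6+9 = 15). (4,8): Group A (4+8 = 12). (7,2): Group B (7+2 = 9). (1,2): Group B (1+2 = 3).

Group B, Group B, Group A, Group B, Group B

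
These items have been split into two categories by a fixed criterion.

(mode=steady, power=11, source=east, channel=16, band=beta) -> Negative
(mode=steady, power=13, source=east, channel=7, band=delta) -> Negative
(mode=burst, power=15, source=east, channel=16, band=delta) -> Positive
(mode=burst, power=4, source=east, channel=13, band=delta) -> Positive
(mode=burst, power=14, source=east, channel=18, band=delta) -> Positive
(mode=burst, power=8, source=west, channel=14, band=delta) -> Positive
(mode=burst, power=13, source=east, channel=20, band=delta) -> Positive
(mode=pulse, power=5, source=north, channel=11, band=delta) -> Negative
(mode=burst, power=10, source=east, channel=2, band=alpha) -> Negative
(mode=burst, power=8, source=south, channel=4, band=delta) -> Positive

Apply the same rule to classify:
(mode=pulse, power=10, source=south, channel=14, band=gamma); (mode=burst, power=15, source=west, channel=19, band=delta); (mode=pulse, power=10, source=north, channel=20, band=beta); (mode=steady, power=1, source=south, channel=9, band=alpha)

Negative, Positive, Negative, Negative

'Positive' ⟺ band is delta AND mode is burst.
(mode=pulse, power=10, source=south, channel=14, band=gamma): band is gamma, mode is pulse, does not satisfy this → Negative. (mode=burst, power=15, source=west, channel=19, band=delta): band is delta, mode is burst, matches → Positive. (mode=pulse, power=10, source=north, channel=20, band=beta): band is beta, mode is pulse, does not satisfy this → Negative. (mode=steady, power=1, source=south, channel=9, band=alpha): band is alpha, mode is steady, does not satisfy this → Negative.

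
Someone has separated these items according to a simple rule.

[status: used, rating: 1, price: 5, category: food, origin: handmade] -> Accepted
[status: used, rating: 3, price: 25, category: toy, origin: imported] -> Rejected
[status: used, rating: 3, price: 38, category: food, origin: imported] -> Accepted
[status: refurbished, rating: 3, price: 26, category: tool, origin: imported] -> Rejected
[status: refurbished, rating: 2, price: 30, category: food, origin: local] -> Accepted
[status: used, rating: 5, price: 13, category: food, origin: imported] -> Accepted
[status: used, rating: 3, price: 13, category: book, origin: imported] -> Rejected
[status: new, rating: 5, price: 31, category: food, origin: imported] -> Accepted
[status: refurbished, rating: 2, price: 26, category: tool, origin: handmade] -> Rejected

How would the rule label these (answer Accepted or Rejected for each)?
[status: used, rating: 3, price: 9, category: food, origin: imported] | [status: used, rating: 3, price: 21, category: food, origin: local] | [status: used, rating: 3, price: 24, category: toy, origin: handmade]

Accepted, Accepted, Rejected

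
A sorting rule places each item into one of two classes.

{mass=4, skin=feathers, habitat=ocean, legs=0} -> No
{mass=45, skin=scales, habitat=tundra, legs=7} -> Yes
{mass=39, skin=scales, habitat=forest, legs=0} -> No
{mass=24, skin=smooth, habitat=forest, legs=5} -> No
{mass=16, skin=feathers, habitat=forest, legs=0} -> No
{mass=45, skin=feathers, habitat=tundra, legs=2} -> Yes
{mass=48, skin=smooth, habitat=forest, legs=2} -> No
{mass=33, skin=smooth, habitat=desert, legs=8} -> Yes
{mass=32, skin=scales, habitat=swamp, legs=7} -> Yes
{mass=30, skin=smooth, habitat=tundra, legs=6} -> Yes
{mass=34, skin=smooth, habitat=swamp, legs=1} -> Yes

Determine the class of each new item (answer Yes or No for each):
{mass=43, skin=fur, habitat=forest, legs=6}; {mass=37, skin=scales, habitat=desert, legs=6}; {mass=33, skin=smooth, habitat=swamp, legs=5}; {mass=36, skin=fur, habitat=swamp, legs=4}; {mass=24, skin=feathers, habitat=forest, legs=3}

No, Yes, Yes, Yes, No

The classifier is using: habitat is not forest AND legs ≥ 1.
{mass=43, skin=fur, habitat=forest, legs=6}: habitat is forest, legs = 6, doesn't match → No.
{mass=37, skin=scales, habitat=desert, legs=6}: habitat is desert, legs = 6, fits → Yes.
{mass=33, skin=smooth, habitat=swamp, legs=5}: habitat is swamp, legs = 5, fits → Yes.
{mass=36, skin=fur, habitat=swamp, legs=4}: habitat is swamp, legs = 4, fits → Yes.
{mass=24, skin=feathers, habitat=forest, legs=3}: habitat is forest, legs = 3, doesn't match → No.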